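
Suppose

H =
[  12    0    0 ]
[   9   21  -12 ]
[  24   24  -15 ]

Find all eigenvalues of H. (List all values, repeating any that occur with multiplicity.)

-3, 9, 12

Set up det(tI - H) = 0.
Expanding the 3×3 determinant: p(t) = t^3 - 18t^2 + 45t + 324.
Try t = 9: p(9) = 0, so 9 is a root.
Dividing by (t - 9) leaves t^2 - 9t - 36.
The quadratic factors as (t + 3)·(t - 12).
Eigenvalues: -3, 9, 12.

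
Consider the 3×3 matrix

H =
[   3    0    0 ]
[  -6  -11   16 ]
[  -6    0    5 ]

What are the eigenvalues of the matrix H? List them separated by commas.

-11, 3, 5

Compute the characteristic polynomial p(λ) = det(λI - H).
Expanding the 3×3 determinant: p(λ) = λ^3 + 3λ^2 - 73λ + 165.
Since p(3) = 0, λ = 3 is a root.
Dividing by (λ - 3) leaves λ^2 + 6λ - 55.
The quadratic factors as (λ + 11)·(λ - 5).
Eigenvalues: -11, 3, 5.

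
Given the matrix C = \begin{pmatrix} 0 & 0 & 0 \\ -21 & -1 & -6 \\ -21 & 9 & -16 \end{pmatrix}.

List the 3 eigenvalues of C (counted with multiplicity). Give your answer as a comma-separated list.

Compute the characteristic polynomial p(t) = det(tI - C).
Cofactor expansion gives p(t) = t^3 + 17t^2 + 70t.
Since p(0) = 0, t = 0 is a root.
Factor out t: p(t) = t·(t^2 + 17t + 70).
The quadratic factors as (t + 10)·(t + 7).
Eigenvalues: -10, -7, 0.

-10, -7, 0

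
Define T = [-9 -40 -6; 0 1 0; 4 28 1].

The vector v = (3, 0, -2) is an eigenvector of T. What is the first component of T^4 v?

1875

First find the eigenvalue: Tv = (-15, 0, 10) = -5·(3, 0, -2), so λ = -5.
Then T^4 v = λ^4·v = (-5)^4·(3, 0, -2) = 625·(3, 0, -2) = (1875, 0, -1250).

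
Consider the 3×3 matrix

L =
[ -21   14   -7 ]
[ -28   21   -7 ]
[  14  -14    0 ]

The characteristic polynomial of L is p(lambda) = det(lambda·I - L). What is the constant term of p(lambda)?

0

p(lambda) = lambda^3 - 49·lambda.
The constant term is 0.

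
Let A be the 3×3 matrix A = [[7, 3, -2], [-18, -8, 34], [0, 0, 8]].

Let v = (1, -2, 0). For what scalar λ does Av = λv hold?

Compute Av: A·(1, -2, 0) = (1, -2, 0).
Since Av = λv, compare component 1: 1 = λ·1, so λ = 1.

1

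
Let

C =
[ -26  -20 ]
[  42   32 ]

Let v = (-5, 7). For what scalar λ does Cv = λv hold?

Compute Cv: C·(-5, 7) = (-10, 14).
Since Cv = λv, compare component 1: -10 = λ·-5, so λ = 2.

2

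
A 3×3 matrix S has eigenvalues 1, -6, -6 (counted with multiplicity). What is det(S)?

36

det(S) is the product of the eigenvalues: (1) · (-6) · (-6) = 36.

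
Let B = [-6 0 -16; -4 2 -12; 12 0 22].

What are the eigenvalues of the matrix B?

2, 6, 10

The characteristic polynomial is p(λ) = det(λI - B).
Expanding along the first row, p(λ) = λ^3 - 18λ^2 + 92λ - 120.
Rational-root test: λ = 10 gives p(10) = 0.
Factor out (λ - 10): p(λ) = (λ - 10)·(λ^2 - 8λ + 12).
The quadratic factors as (λ - 2)·(λ - 6).
Eigenvalues: 2, 6, 10.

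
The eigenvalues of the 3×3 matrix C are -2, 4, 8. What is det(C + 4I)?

192

If C has eigenvalues -2, 4, 8, then C + 4I has eigenvalues 2, 8, 12.
det(C + 4I) = (2) · (8) · (12) = 192.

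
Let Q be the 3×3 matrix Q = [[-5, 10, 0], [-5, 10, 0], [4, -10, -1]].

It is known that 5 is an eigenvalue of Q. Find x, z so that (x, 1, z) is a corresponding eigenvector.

We need (Q - 5I)v = 0.
Q - 5I = [[-10, 10, 0], [-5, 5, 0], [4, -10, -6]].
Row 1: (-10)·x + (10)·1 + (0)·z = 0
Row 2: (-5)·x + (5)·1 + (0)·z = 0
Row 3: (4)·x + (-10)·1 + (-6)·z = 0
Solving gives x = 1, z = -1.
Check: Q·(1, 1, -1) = (5, 5, -5) = 5·(1, 1, -1).

1, -1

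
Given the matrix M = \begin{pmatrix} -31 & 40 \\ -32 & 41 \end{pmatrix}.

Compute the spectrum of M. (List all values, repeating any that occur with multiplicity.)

1, 9

det(M - λI) = (-31 - λ)(41 - λ) - (40)·(-32) = λ^2 - 10λ + 9.
This factors as (λ - 1)·(λ - 9) = 0.
Eigenvalues: 1, 9.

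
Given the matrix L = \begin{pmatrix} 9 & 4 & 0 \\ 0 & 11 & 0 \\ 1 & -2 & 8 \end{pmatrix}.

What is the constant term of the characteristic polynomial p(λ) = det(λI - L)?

-792

p(0) = det(0·I − L) = det(−L) = (−1)^3·det(L).
det(L) = 792, so p(0) = -792.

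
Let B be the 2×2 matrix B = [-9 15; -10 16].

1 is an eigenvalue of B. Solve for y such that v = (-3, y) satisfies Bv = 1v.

-2

We need (B - 1I)v = 0.
B - 1I = [[-10, 15], [-10, 15]].
Row 1: (-10)·-3 + (15)·y = 0
Row 2: (-10)·-3 + (15)·y = 0
Solving gives y = -2.
Check: B·(-3, -2) = (-3, -2) = 1·(-3, -2).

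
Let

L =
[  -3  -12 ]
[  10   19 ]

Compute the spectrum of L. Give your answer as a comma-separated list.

det(L - lambda·I) = (-3 - lambda)(19 - lambda) - (-12)·(10) = lambda^2 - 16·lambda + 63.
This factors as (lambda - 7)·(lambda - 9) = 0.
Eigenvalues: 7, 9.

7, 9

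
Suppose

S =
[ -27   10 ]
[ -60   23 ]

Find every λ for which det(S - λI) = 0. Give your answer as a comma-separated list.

-7, 3

det(S - μI) = (-27 - μ)(23 - μ) - (10)·(-60) = μ^2 + 4μ - 21.
This factors as (μ + 7)·(μ - 3) = 0.
Eigenvalues: -7, 3.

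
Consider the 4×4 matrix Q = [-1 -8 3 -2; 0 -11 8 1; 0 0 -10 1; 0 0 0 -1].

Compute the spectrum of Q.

-11, -10, -1, -1

Q is upper triangular, so its eigenvalues are the diagonal entries.
Diagonal: -1, -11, -10, -1.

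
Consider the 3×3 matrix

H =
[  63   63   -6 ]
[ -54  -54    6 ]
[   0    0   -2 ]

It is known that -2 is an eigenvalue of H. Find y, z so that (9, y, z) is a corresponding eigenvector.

We need (H + 2I)v = 0.
H + 2I = [[65, 63, -6], [-54, -52, 6], [0, 0, 0]].
Row 1: (65)·9 + (63)·y + (-6)·z = 0
Row 2: (-54)·9 + (-52)·y + (6)·z = 0
Row 3: (0)·9 + (0)·y + (0)·z = 0
Solving gives y = -9, z = 3.
Check: H·(9, -9, 3) = (-18, 18, -6) = -2·(9, -9, 3).

-9, 3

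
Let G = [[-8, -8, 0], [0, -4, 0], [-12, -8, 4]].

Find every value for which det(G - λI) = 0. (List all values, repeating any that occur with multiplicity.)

The characteristic polynomial is p(t) = det(tI - G).
Cofactor expansion gives p(t) = t^3 + 8t^2 - 16t - 128.
Try t = -4: p(-4) = 0, so -4 is a root.
Dividing by (t + 4) leaves t^2 + 4t - 32.
The quadratic factors as (t + 8)·(t - 4).
Eigenvalues: -8, -4, 4.

-8, -4, 4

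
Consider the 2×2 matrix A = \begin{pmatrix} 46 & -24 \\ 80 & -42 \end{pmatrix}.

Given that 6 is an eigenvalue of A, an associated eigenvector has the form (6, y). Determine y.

10

We need (A - 6I)v = 0.
A - 6I = [[40, -24], [80, -48]].
Row 1: (40)·6 + (-24)·y = 0
Row 2: (80)·6 + (-48)·y = 0
Solving gives y = 10.
Check: A·(6, 10) = (36, 60) = 6·(6, 10).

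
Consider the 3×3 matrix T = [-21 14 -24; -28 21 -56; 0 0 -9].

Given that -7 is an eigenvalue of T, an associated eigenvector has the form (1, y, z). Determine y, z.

1, 0

We need (T + 7I)v = 0.
T + 7I = [[-14, 14, -24], [-28, 28, -56], [0, 0, -2]].
Row 1: (-14)·1 + (14)·y + (-24)·z = 0
Row 2: (-28)·1 + (28)·y + (-56)·z = 0
Row 3: (0)·1 + (0)·y + (-2)·z = 0
Solving gives y = 1, z = 0.
Check: T·(1, 1, 0) = (-7, -7, 0) = -7·(1, 1, 0).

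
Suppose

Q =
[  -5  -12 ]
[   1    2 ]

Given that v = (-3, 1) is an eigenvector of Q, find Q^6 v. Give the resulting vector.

(-3, 1)

First find the eigenvalue: Qv = (3, -1) = -1·(-3, 1), so λ = -1.
Then Q^6 v = λ^6·v = (-1)^6·(-3, 1) = 1·(-3, 1) = (-3, 1).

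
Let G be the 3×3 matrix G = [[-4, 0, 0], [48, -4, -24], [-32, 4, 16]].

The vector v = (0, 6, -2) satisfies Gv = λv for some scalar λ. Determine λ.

4

Compute Gv: G·(0, 6, -2) = (0, 24, -8).
Since Gv = λv, compare component 2: 24 = λ·6, so λ = 4.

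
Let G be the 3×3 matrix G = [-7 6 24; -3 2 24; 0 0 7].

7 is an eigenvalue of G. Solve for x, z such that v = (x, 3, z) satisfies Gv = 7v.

We need (G - 7I)v = 0.
G - 7I = [[-14, 6, 24], [-3, -5, 24], [0, 0, 0]].
Row 1: (-14)·x + (6)·3 + (24)·z = 0
Row 2: (-3)·x + (-5)·3 + (24)·z = 0
Row 3: (0)·x + (0)·3 + (0)·z = 0
Solving gives x = 3, z = 1.
Check: G·(3, 3, 1) = (21, 21, 7) = 7·(3, 3, 1).

3, 1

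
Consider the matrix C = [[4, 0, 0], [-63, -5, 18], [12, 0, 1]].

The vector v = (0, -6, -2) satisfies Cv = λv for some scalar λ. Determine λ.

1

Compute Cv: C·(0, -6, -2) = (0, -6, -2).
Since Cv = λv, compare component 2: -6 = λ·-6, so λ = 1.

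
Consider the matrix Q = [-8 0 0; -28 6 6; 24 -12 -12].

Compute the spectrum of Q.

The characteristic polynomial is p(λ) = det(λI - Q).
Expanding the 3×3 determinant: p(λ) = λ^3 + 14λ^2 + 48λ.
Since p(0) = 0, λ = 0 is a root.
Dividing by λ leaves λ^2 + 14λ + 48.
The quadratic factors as (λ + 8)·(λ + 6).
Eigenvalues: -8, -6, 0.

-8, -6, 0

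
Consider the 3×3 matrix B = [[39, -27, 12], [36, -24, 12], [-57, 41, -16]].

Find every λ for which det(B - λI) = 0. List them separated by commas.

-4, 0, 3

The characteristic polynomial is p(λ) = det(λI - B).
Expanding along the first row, p(λ) = λ^3 + λ^2 - 12λ.
Rational-root test: λ = 0 gives p(0) = 0.
Factor out λ: p(λ) = λ·(λ^2 + λ - 12).
The quadratic factors as (λ + 4)·(λ - 3).
Eigenvalues: -4, 0, 3.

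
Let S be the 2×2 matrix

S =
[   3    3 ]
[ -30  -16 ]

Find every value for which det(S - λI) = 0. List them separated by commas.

det(S - λI) = (3 - λ)(-16 - λ) - (3)·(-30) = λ^2 + 13λ + 42.
This factors as (λ + 7)·(λ + 6) = 0.
Eigenvalues: -7, -6.

-7, -6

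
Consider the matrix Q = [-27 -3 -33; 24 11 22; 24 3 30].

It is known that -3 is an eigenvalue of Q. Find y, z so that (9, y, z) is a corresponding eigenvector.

We need (Q + 3I)v = 0.
Q + 3I = [[-24, -3, -33], [24, 14, 22], [24, 3, 33]].
Row 1: (-24)·9 + (-3)·y + (-33)·z = 0
Row 2: (24)·9 + (14)·y + (22)·z = 0
Row 3: (24)·9 + (3)·y + (33)·z = 0
Solving gives y = -6, z = -6.
Check: Q·(9, -6, -6) = (-27, 18, 18) = -3·(9, -6, -6).

-6, -6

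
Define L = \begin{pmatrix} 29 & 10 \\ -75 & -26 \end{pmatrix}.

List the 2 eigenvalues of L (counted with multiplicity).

-1, 4

det(L - sI) = (29 - s)(-26 - s) - (10)·(-75) = s^2 - 3s - 4.
This factors as (s + 1)·(s - 4) = 0.
Eigenvalues: -1, 4.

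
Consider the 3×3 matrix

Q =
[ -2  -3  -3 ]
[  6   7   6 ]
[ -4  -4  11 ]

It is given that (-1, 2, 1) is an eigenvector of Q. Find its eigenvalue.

7

Compute Qv: Q·(-1, 2, 1) = (-7, 14, 7).
Since Qv = λv, compare component 1: -7 = λ·-1, so λ = 7.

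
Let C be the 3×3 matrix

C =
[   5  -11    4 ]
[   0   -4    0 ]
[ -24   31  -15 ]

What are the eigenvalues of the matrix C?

Set up det(μI - C) = 0.
Cofactor expansion gives p(μ) = μ^3 + 14μ^2 + 61μ + 84.
Since p(-7) = 0, μ = -7 is a root.
Dividing by (μ + 7) leaves μ^2 + 7μ + 12.
The quadratic factors as (μ + 4)·(μ + 3).
Eigenvalues: -7, -4, -3.

-7, -4, -3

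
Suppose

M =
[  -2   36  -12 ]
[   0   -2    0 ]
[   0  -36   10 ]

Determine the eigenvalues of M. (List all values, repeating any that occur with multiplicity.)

Compute the characteristic polynomial p(λ) = det(λI - M).
Cofactor expansion gives p(λ) = λ^3 - 6λ^2 - 36λ - 40.
Rational-root test: λ = 10 gives p(10) = 0.
Factor out (λ - 10): p(λ) = (λ - 10)·(λ^2 + 4λ + 4).
The quadratic factor is (λ + 2)^2.
Eigenvalues: -2, -2, 10.

-2, -2, 10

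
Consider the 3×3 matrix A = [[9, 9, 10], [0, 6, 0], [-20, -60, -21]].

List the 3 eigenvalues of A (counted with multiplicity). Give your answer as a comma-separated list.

-11, -1, 6

The characteristic polynomial is p(λ) = det(λI - A).
Cofactor expansion gives p(λ) = λ^3 + 6λ^2 - 61λ - 66.
Rational-root test: λ = -11 gives p(-11) = 0.
Dividing by (λ + 11) leaves λ^2 - 5λ - 6.
The quadratic factors as (λ + 1)·(λ - 6).
Eigenvalues: -11, -1, 6.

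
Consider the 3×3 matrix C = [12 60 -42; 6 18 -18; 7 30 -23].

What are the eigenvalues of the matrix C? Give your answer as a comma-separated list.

-2, 3, 6

Compute the characteristic polynomial p(t) = det(tI - C).
Expanding along the first row, p(t) = t^3 - 7t^2 + 36.
Since p(-2) = 0, t = -2 is a root.
Dividing by (t + 2) leaves t^2 - 9t + 18.
The quadratic factors as (t - 3)·(t - 6).
Eigenvalues: -2, 3, 6.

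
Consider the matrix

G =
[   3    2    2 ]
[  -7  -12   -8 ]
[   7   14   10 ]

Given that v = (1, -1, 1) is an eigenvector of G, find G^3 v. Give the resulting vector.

(27, -27, 27)

First find the eigenvalue: Gv = (3, -3, 3) = 3·(1, -1, 1), so λ = 3.
Then G^3 v = λ^3·v = 3^3·(1, -1, 1) = 27·(1, -1, 1) = (27, -27, 27).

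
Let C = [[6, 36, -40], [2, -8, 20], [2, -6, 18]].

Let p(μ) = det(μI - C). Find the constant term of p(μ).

p(μ) = μ^3 - 16μ^2 + 44μ + 160.
The constant term is 160.

160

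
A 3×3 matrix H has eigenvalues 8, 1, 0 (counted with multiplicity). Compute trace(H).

trace(H) is the sum of the eigenvalues: (8) + (1) + (0) = 9.

9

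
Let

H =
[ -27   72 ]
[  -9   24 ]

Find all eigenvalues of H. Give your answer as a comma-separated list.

-3, 0

det(H - λI) = (-27 - λ)(24 - λ) - (72)·(-9) = λ^2 + 3λ.
This factors as (λ + 3)·λ = 0.
Eigenvalues: -3, 0.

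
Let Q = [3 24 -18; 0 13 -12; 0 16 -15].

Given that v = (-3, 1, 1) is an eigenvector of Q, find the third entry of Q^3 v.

First find the eigenvalue: Qv = (-3, 1, 1) = 1·(-3, 1, 1), so λ = 1.
Then Q^3 v = λ^3·v = 1^3·(-3, 1, 1) = 1·(-3, 1, 1) = (-3, 1, 1).

1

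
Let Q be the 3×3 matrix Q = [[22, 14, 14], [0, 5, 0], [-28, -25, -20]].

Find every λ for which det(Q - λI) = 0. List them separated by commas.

-6, 5, 8

Set up det(μI - Q) = 0.
Cofactor expansion gives p(μ) = μ^3 - 7μ^2 - 38μ + 240.
Try μ = -6: p(-6) = 0, so -6 is a root.
Dividing by (μ + 6) leaves μ^2 - 13μ + 40.
The quadratic factors as (μ - 5)·(μ - 8).
Eigenvalues: -6, 5, 8.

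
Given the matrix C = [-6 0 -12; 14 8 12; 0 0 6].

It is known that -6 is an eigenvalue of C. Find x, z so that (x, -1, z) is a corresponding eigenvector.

We need (C + 6I)v = 0.
C + 6I = [[0, 0, -12], [14, 14, 12], [0, 0, 12]].
Row 1: (0)·x + (0)·-1 + (-12)·z = 0
Row 2: (14)·x + (14)·-1 + (12)·z = 0
Row 3: (0)·x + (0)·-1 + (12)·z = 0
Solving gives x = 1, z = 0.
Check: C·(1, -1, 0) = (-6, 6, 0) = -6·(1, -1, 0).

1, 0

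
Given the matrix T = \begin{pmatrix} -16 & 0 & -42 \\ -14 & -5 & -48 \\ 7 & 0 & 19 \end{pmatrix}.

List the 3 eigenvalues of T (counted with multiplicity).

Set up det(rI - T) = 0.
Expanding along the first row, p(r) = r^3 + 2r^2 - 25r - 50.
Since p(-5) = 0, r = -5 is a root.
Factor out (r + 5): p(r) = (r + 5)·(r^2 - 3r - 10).
The quadratic factors as (r + 2)·(r - 5).
Eigenvalues: -5, -2, 5.

-5, -2, 5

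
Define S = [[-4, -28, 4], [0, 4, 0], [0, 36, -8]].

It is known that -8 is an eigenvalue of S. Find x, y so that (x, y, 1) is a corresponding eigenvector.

-1, 0

We need (S + 8I)v = 0.
S + 8I = [[4, -28, 4], [0, 12, 0], [0, 36, 0]].
Row 1: (4)·x + (-28)·y + (4)·1 = 0
Row 2: (0)·x + (12)·y + (0)·1 = 0
Row 3: (0)·x + (36)·y + (0)·1 = 0
Solving gives x = -1, y = 0.
Check: S·(-1, 0, 1) = (8, 0, -8) = -8·(-1, 0, 1).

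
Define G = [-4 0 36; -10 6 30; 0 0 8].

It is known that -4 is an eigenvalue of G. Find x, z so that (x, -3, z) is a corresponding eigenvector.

We need (G + 4I)v = 0.
G + 4I = [[0, 0, 36], [-10, 10, 30], [0, 0, 12]].
Row 1: (0)·x + (0)·-3 + (36)·z = 0
Row 2: (-10)·x + (10)·-3 + (30)·z = 0
Row 3: (0)·x + (0)·-3 + (12)·z = 0
Solving gives x = -3, z = 0.
Check: G·(-3, -3, 0) = (12, 12, 0) = -4·(-3, -3, 0).

-3, 0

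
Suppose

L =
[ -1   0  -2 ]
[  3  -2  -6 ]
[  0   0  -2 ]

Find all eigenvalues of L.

Compute the characteristic polynomial p(lambda) = det(lambda·I - L).
Expanding the 3×3 determinant: p(lambda) = lambda^3 + 5·lambda^2 + 8·lambda + 4.
Since p(-1) = 0, lambda = -1 is a root.
Factor out (lambda + 1): p(lambda) = (lambda + 1)·(lambda^2 + 4·lambda + 4).
The quadratic factor is (lambda + 2)^2.
Eigenvalues: -2, -2, -1.

-2, -2, -1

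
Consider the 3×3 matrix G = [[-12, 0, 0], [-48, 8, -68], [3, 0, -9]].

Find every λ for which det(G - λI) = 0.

-12, -9, 8

The characteristic polynomial is p(lambda) = det(lambda·I - G).
Cofactor expansion gives p(lambda) = lambda^3 + 13·lambda^2 - 60·lambda - 864.
Try lambda = -12: p(-12) = 0, so -12 is a root.
Factor out (lambda + 12): p(lambda) = (lambda + 12)·(lambda^2 + lambda - 72).
The quadratic factors as (lambda + 9)·(lambda - 8).
Eigenvalues: -12, -9, 8.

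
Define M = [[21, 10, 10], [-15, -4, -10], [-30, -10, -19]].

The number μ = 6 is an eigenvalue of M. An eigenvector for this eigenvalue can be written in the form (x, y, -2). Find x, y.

We need (M - 6I)v = 0.
M - 6I = [[15, 10, 10], [-15, -10, -10], [-30, -10, -25]].
Row 1: (15)·x + (10)·y + (10)·-2 = 0
Row 2: (-15)·x + (-10)·y + (-10)·-2 = 0
Row 3: (-30)·x + (-10)·y + (-25)·-2 = 0
Solving gives x = 2, y = -1.
Check: M·(2, -1, -2) = (12, -6, -12) = 6·(2, -1, -2).

2, -1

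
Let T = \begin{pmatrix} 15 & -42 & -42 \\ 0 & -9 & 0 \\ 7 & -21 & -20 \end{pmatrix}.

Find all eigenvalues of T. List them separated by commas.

-9, -6, 1

Set up det(λI - T) = 0.
Expanding the 3×3 determinant: p(λ) = λ^3 + 14λ^2 + 39λ - 54.
Rational-root test: λ = 1 gives p(1) = 0.
Factor out (λ - 1): p(λ) = (λ - 1)·(λ^2 + 15λ + 54).
The quadratic factors as (λ + 9)·(λ + 6).
Eigenvalues: -9, -6, 1.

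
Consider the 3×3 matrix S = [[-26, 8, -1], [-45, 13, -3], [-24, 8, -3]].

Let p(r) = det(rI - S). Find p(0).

p(0) = det(0·I − S) = det(−S) = (−1)^3·det(S).
det(S) = -66, so p(0) = 66.

66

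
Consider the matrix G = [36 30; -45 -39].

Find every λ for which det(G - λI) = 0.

det(G - μI) = (36 - μ)(-39 - μ) - (30)·(-45) = μ^2 + 3μ - 54.
This factors as (μ + 9)·(μ - 6) = 0.
Eigenvalues: -9, 6.

-9, 6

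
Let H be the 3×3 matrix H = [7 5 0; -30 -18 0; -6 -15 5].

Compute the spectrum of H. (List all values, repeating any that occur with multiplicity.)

The characteristic polynomial is p(λ) = det(λI - H).
Cofactor expansion gives p(λ) = λ^3 + 6λ^2 - 31λ - 120.
Since p(-3) = 0, λ = -3 is a root.
Dividing by (λ + 3) leaves λ^2 + 3λ - 40.
The quadratic factors as (λ + 8)·(λ - 5).
Eigenvalues: -8, -3, 5.

-8, -3, 5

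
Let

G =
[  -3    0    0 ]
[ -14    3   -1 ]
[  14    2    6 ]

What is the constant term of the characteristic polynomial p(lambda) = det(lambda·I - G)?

60

p(0) = det(0·I − G) = det(−G) = (−1)^3·det(G).
det(G) = -60, so p(0) = 60.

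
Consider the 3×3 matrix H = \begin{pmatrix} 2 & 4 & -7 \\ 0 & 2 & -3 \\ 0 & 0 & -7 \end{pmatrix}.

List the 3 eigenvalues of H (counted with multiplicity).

H is upper triangular, so its eigenvalues are the diagonal entries.
Diagonal: 2, 2, -7.

-7, 2, 2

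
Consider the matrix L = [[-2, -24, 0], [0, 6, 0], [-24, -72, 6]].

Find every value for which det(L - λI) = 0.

-2, 6, 6

Set up det(λI - L) = 0.
Expanding along the first row, p(λ) = λ^3 - 10λ^2 + 12λ + 72.
Since p(6) = 0, λ = 6 is a root.
Dividing by (λ - 6) leaves λ^2 - 4λ - 12.
The quadratic factors as (λ + 2)·(λ - 6).
Eigenvalues: -2, 6, 6.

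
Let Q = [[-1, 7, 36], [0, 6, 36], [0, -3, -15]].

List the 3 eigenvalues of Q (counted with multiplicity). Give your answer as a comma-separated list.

Set up det(rI - Q) = 0.
Cofactor expansion gives p(r) = r^3 + 10r^2 + 27r + 18.
Try r = -3: p(-3) = 0, so -3 is a root.
Factor out (r + 3): p(r) = (r + 3)·(r^2 + 7r + 6).
The quadratic factors as (r + 6)·(r + 1).
Eigenvalues: -6, -3, -1.

-6, -3, -1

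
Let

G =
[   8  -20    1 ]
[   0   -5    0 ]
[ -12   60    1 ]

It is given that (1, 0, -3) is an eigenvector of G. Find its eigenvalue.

Compute Gv: G·(1, 0, -3) = (5, 0, -15).
Since Gv = λv, compare component 1: 5 = λ·1, so λ = 5.

5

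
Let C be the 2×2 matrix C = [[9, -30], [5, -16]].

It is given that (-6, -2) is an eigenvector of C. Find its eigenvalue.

Compute Cv: C·(-6, -2) = (6, 2).
Since Cv = λv, compare component 1: 6 = λ·-6, so λ = -1.

-1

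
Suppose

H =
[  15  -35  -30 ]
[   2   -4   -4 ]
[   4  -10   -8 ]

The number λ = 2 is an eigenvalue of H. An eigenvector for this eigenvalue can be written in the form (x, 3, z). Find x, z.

15, 3

We need (H - 2I)v = 0.
H - 2I = [[13, -35, -30], [2, -6, -4], [4, -10, -10]].
Row 1: (13)·x + (-35)·3 + (-30)·z = 0
Row 2: (2)·x + (-6)·3 + (-4)·z = 0
Row 3: (4)·x + (-10)·3 + (-10)·z = 0
Solving gives x = 15, z = 3.
Check: H·(15, 3, 3) = (30, 6, 6) = 2·(15, 3, 3).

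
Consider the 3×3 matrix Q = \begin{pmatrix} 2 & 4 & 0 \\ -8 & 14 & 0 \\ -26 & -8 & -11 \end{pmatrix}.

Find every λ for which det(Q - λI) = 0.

-11, 6, 10

Compute the characteristic polynomial p(λ) = det(λI - Q).
Cofactor expansion gives p(λ) = λ^3 - 5λ^2 - 116λ + 660.
Rational-root test: λ = 10 gives p(10) = 0.
Factor out (λ - 10): p(λ) = (λ - 10)·(λ^2 + 5λ - 66).
The quadratic factors as (λ + 11)·(λ - 6).
Eigenvalues: -11, 6, 10.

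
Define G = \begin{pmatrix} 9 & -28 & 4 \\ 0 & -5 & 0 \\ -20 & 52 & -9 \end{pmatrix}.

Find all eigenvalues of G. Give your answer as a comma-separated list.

-5, -1, 1

Set up det(λI - G) = 0.
Expanding the 3×3 determinant: p(λ) = λ^3 + 5λ^2 - λ - 5.
Since p(-1) = 0, λ = -1 is a root.
Dividing by (λ + 1) leaves λ^2 + 4λ - 5.
The quadratic factors as (λ + 5)·(λ - 1).
Eigenvalues: -5, -1, 1.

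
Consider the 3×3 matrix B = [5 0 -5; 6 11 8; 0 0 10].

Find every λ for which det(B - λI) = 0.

Compute the characteristic polynomial p(t) = det(tI - B).
Cofactor expansion gives p(t) = t^3 - 26t^2 + 215t - 550.
Since p(10) = 0, t = 10 is a root.
Factor out (t - 10): p(t) = (t - 10)·(t^2 - 16t + 55).
The quadratic factors as (t - 5)·(t - 11).
Eigenvalues: 5, 10, 11.

5, 10, 11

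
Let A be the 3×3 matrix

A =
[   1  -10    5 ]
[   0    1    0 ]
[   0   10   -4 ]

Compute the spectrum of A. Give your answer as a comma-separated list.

Compute the characteristic polynomial p(s) = det(sI - A).
Cofactor expansion gives p(s) = s^3 + 2s^2 - 7s + 4.
Since p(1) = 0, s = 1 is a root.
Dividing by (s - 1) leaves s^2 + 3s - 4.
The quadratic factors as (s + 4)·(s - 1).
Eigenvalues: -4, 1, 1.

-4, 1, 1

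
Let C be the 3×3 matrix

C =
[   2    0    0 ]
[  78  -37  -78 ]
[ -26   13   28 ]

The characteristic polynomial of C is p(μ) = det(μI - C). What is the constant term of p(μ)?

44

p(μ) = μ^3 + 7μ^2 - 40μ + 44.
The constant term is 44.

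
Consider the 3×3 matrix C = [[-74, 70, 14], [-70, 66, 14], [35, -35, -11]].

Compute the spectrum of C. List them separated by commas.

-11, -4, -4

The characteristic polynomial is p(μ) = det(μI - C).
Expanding the 3×3 determinant: p(μ) = μ^3 + 19μ^2 + 104μ + 176.
Rational-root test: μ = -11 gives p(-11) = 0.
Dividing by (μ + 11) leaves μ^2 + 8μ + 16.
The quadratic factor is (μ + 4)^2.
Eigenvalues: -11, -4, -4.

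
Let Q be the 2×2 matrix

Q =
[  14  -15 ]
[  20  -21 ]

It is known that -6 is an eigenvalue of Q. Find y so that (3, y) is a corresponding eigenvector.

4

We need (Q + 6I)v = 0.
Q + 6I = [[20, -15], [20, -15]].
Row 1: (20)·3 + (-15)·y = 0
Row 2: (20)·3 + (-15)·y = 0
Solving gives y = 4.
Check: Q·(3, 4) = (-18, -24) = -6·(3, 4).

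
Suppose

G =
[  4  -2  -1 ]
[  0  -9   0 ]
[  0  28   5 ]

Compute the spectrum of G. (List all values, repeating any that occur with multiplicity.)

-9, 4, 5

Set up det(μI - G) = 0.
Expanding the 3×3 determinant: p(μ) = μ^3 - 61μ + 180.
Rational-root test: μ = 4 gives p(4) = 0.
Factor out (μ - 4): p(μ) = (μ - 4)·(μ^2 + 4μ - 45).
The quadratic factors as (μ + 9)·(μ - 5).
Eigenvalues: -9, 4, 5.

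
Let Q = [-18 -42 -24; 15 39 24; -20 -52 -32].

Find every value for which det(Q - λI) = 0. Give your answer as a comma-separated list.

The characteristic polynomial is p(lambda) = det(lambda·I - Q).
Expanding the 3×3 determinant: p(lambda) = lambda^3 + 11·lambda^2 + 24·lambda.
Since p(-3) = 0, lambda = -3 is a root.
Factor out (lambda + 3): p(lambda) = (lambda + 3)·(lambda^2 + 8·lambda).
The quadratic factors as (lambda + 8)·lambda.
Eigenvalues: -8, -3, 0.

-8, -3, 0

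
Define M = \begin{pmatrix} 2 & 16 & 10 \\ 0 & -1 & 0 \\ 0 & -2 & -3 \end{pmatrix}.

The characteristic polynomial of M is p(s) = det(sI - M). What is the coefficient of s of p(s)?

-5

p(s) = s^3 + 2s^2 - 5s - 6.
The coefficient of s is -5.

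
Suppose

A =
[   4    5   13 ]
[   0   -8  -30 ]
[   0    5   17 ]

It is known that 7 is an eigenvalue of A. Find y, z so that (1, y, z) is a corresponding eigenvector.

-2, 1

We need (A - 7I)v = 0.
A - 7I = [[-3, 5, 13], [0, -15, -30], [0, 5, 10]].
Row 1: (-3)·1 + (5)·y + (13)·z = 0
Row 2: (0)·1 + (-15)·y + (-30)·z = 0
Row 3: (0)·1 + (5)·y + (10)·z = 0
Solving gives y = -2, z = 1.
Check: A·(1, -2, 1) = (7, -14, 7) = 7·(1, -2, 1).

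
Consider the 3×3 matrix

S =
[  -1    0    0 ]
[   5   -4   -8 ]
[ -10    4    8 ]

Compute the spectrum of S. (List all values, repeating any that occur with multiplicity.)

-1, 0, 4

Compute the characteristic polynomial p(λ) = det(λI - S).
Expanding the 3×3 determinant: p(λ) = λ^3 - 3λ^2 - 4λ.
Rational-root test: λ = -1 gives p(-1) = 0.
Factor out (λ + 1): p(λ) = (λ + 1)·(λ^2 - 4λ).
The quadratic factors as λ·(λ - 4).
Eigenvalues: -1, 0, 4.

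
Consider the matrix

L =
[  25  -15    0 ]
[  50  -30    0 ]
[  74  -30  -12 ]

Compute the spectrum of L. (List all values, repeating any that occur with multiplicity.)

Compute the characteristic polynomial p(μ) = det(μI - L).
Expanding along the first row, p(μ) = μ^3 + 17μ^2 + 60μ.
Try μ = -5: p(-5) = 0, so -5 is a root.
Dividing by (μ + 5) leaves μ^2 + 12μ.
The quadratic factors as (μ + 12)·μ.
Eigenvalues: -12, -5, 0.

-12, -5, 0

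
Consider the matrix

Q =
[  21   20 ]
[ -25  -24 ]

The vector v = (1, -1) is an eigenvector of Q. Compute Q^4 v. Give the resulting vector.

First find the eigenvalue: Qv = (1, -1) = 1·(1, -1), so λ = 1.
Then Q^4 v = λ^4·v = 1^4·(1, -1) = 1·(1, -1) = (1, -1).

(1, -1)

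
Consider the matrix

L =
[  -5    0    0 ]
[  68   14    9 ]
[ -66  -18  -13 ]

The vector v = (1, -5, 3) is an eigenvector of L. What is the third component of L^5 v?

-9375

First find the eigenvalue: Lv = (-5, 25, -15) = -5·(1, -5, 3), so λ = -5.
Then L^5 v = λ^5·v = (-5)^5·(1, -5, 3) = -3125·(1, -5, 3) = (-3125, 15625, -9375).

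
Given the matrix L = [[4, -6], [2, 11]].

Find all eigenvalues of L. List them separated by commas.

7, 8

det(L - λI) = (4 - λ)(11 - λ) - (-6)·(2) = λ^2 - 15λ + 56.
This factors as (λ - 7)·(λ - 8) = 0.
Eigenvalues: 7, 8.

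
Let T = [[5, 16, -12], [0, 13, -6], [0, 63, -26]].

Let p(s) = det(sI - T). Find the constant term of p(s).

-200

p(s) = s^3 + 8s^2 - 25s - 200.
The constant term is -200.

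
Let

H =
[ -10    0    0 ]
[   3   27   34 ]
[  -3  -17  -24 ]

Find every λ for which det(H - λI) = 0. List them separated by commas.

Set up det(λI - H) = 0.
Cofactor expansion gives p(λ) = λ^3 + 7λ^2 - 100λ - 700.
Try λ = -10: p(-10) = 0, so -10 is a root.
Dividing by (λ + 10) leaves λ^2 - 3λ - 70.
The quadratic factors as (λ + 7)·(λ - 10).
Eigenvalues: -10, -7, 10.

-10, -7, 10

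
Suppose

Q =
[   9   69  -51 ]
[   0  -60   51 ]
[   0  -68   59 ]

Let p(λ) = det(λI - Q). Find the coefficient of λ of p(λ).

-81

p(λ) = λ^3 - 8λ^2 - 81λ + 648.
The coefficient of λ is -81.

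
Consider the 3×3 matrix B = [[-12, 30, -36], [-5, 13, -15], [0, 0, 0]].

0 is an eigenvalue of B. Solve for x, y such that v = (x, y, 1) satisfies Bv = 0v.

We need (B)v = 0.
B = [[-12, 30, -36], [-5, 13, -15], [0, 0, 0]].
Row 1: (-12)·x + (30)·y + (-36)·1 = 0
Row 2: (-5)·x + (13)·y + (-15)·1 = 0
Row 3: (0)·x + (0)·y + (0)·1 = 0
Solving gives x = -3, y = 0.
Check: B·(-3, 0, 1) = (0, 0, 0) = 0·(-3, 0, 1).

-3, 0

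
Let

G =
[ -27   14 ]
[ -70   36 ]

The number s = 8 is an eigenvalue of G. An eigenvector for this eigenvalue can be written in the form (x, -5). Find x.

-2

We need (G - 8I)v = 0.
G - 8I = [[-35, 14], [-70, 28]].
Row 1: (-35)·x + (14)·-5 = 0
Row 2: (-70)·x + (28)·-5 = 0
Solving gives x = -2.
Check: G·(-2, -5) = (-16, -40) = 8·(-2, -5).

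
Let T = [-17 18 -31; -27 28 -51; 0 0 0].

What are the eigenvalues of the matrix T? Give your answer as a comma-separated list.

The characteristic polynomial is p(s) = det(sI - T).
Cofactor expansion gives p(s) = s^3 - 11s^2 + 10s.
Since p(1) = 0, s = 1 is a root.
Factor out (s - 1): p(s) = (s - 1)·(s^2 - 10s).
The quadratic factors as s·(s - 10).
Eigenvalues: 0, 1, 10.

0, 1, 10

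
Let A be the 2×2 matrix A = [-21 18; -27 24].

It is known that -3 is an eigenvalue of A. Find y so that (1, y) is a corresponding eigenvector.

We need (A + 3I)v = 0.
A + 3I = [[-18, 18], [-27, 27]].
Row 1: (-18)·1 + (18)·y = 0
Row 2: (-27)·1 + (27)·y = 0
Solving gives y = 1.
Check: A·(1, 1) = (-3, -3) = -3·(1, 1).

1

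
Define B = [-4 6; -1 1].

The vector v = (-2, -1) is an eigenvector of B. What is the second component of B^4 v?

First find the eigenvalue: Bv = (2, 1) = -1·(-2, -1), so λ = -1.
Then B^4 v = λ^4·v = (-1)^4·(-2, -1) = 1·(-2, -1) = (-2, -1).

-1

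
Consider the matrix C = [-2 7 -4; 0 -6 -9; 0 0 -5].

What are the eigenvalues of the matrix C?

-6, -5, -2

C is upper triangular, so its eigenvalues are the diagonal entries.
Diagonal: -2, -6, -5.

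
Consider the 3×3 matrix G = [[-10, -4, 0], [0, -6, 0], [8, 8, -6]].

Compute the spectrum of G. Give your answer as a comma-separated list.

The characteristic polynomial is p(λ) = det(λI - G).
Expanding along the first row, p(λ) = λ^3 + 22λ^2 + 156λ + 360.
Since p(-10) = 0, λ = -10 is a root.
Dividing by (λ + 10) leaves λ^2 + 12λ + 36.
The quadratic factor is (λ + 6)^2.
Eigenvalues: -10, -6, -6.

-10, -6, -6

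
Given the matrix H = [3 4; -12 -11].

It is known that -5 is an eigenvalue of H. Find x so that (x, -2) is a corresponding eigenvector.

We need (H + 5I)v = 0.
H + 5I = [[8, 4], [-12, -6]].
Row 1: (8)·x + (4)·-2 = 0
Row 2: (-12)·x + (-6)·-2 = 0
Solving gives x = 1.
Check: H·(1, -2) = (-5, 10) = -5·(1, -2).

1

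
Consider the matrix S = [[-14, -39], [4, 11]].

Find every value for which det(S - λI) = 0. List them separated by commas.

det(S - μI) = (-14 - μ)(11 - μ) - (-39)·(4) = μ^2 + 3μ + 2.
This factors as (μ + 2)·(μ + 1) = 0.
Eigenvalues: -2, -1.

-2, -1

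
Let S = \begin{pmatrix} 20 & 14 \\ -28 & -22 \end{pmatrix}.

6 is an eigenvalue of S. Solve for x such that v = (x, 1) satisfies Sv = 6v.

We need (S - 6I)v = 0.
S - 6I = [[14, 14], [-28, -28]].
Row 1: (14)·x + (14)·1 = 0
Row 2: (-28)·x + (-28)·1 = 0
Solving gives x = -1.
Check: S·(-1, 1) = (-6, 6) = 6·(-1, 1).

-1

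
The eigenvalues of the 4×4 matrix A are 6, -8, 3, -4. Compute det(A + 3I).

270

If A has eigenvalues 6, -8, 3, -4, then A + 3I has eigenvalues 9, -5, 6, -1.
det(A + 3I) = (9) · (-5) · (6) · (-1) = 270.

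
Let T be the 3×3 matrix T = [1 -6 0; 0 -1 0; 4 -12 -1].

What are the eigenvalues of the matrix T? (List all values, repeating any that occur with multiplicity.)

Set up det(tI - T) = 0.
Expanding along the first row, p(t) = t^3 + t^2 - t - 1.
Rational-root test: t = -1 gives p(-1) = 0.
Dividing by (t + 1) leaves t^2 - 1.
The quadratic factors as (t + 1)·(t - 1).
Eigenvalues: -1, -1, 1.

-1, -1, 1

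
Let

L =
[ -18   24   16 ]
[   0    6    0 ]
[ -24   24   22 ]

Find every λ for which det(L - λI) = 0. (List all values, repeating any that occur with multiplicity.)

Set up det(rI - L) = 0.
Expanding along the first row, p(r) = r^3 - 10r^2 + 12r + 72.
Try r = -2: p(-2) = 0, so -2 is a root.
Factor out (r + 2): p(r) = (r + 2)·(r^2 - 12r + 36).
The quadratic factor is (r - 6)^2.
Eigenvalues: -2, 6, 6.

-2, 6, 6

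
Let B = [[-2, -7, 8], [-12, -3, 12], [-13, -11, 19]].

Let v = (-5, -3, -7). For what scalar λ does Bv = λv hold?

5

Compute Bv: B·(-5, -3, -7) = (-25, -15, -35).
Since Bv = λv, compare component 1: -25 = λ·-5, so λ = 5.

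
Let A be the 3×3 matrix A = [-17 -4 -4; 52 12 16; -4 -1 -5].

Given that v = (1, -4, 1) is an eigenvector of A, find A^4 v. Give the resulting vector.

First find the eigenvalue: Av = (-5, 20, -5) = -5·(1, -4, 1), so λ = -5.
Then A^4 v = λ^4·v = (-5)^4·(1, -4, 1) = 625·(1, -4, 1) = (625, -2500, 625).

(625, -2500, 625)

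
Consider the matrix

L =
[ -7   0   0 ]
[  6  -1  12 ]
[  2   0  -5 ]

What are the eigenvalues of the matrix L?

-7, -5, -1

Set up det(λI - L) = 0.
Cofactor expansion gives p(λ) = λ^3 + 13λ^2 + 47λ + 35.
Since p(-1) = 0, λ = -1 is a root.
Factor out (λ + 1): p(λ) = (λ + 1)·(λ^2 + 12λ + 35).
The quadratic factors as (λ + 7)·(λ + 5).
Eigenvalues: -7, -5, -1.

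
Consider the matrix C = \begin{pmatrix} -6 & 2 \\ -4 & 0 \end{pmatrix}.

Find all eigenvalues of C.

-4, -2

det(C - λI) = (-6 - λ)(0 - λ) - (2)·(-4) = λ^2 + 6λ + 8.
This factors as (λ + 4)·(λ + 2) = 0.
Eigenvalues: -4, -2.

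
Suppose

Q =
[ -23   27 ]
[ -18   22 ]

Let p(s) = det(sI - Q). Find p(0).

p(0) = det(0·I − Q) = det(−Q) = (−1)^2·det(Q).
det(Q) = -20, so p(0) = -20.

-20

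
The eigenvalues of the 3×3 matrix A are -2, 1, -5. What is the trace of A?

trace(A) is the sum of the eigenvalues: (-2) + (1) + (-5) = -6.

-6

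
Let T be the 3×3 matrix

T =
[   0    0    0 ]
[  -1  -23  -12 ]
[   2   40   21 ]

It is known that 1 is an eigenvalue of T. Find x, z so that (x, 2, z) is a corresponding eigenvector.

0, -4

We need (T - 1I)v = 0.
T - 1I = [[-1, 0, 0], [-1, -24, -12], [2, 40, 20]].
Row 1: (-1)·x + (0)·2 + (0)·z = 0
Row 2: (-1)·x + (-24)·2 + (-12)·z = 0
Row 3: (2)·x + (40)·2 + (20)·z = 0
Solving gives x = 0, z = -4.
Check: T·(0, 2, -4) = (0, 2, -4) = 1·(0, 2, -4).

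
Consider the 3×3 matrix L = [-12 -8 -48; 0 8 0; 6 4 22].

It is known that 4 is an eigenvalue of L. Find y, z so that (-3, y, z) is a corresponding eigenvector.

0, 1

We need (L - 4I)v = 0.
L - 4I = [[-16, -8, -48], [0, 4, 0], [6, 4, 18]].
Row 1: (-16)·-3 + (-8)·y + (-48)·z = 0
Row 2: (0)·-3 + (4)·y + (0)·z = 0
Row 3: (6)·-3 + (4)·y + (18)·z = 0
Solving gives y = 0, z = 1.
Check: L·(-3, 0, 1) = (-12, 0, 4) = 4·(-3, 0, 1).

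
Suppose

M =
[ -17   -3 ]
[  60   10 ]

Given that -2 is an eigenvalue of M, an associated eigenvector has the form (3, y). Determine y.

We need (M + 2I)v = 0.
M + 2I = [[-15, -3], [60, 12]].
Row 1: (-15)·3 + (-3)·y = 0
Row 2: (60)·3 + (12)·y = 0
Solving gives y = -15.
Check: M·(3, -15) = (-6, 30) = -2·(3, -15).

-15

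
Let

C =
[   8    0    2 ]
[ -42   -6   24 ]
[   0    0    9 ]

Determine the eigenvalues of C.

-6, 8, 9

Compute the characteristic polynomial p(λ) = det(λI - C).
Expanding the 3×3 determinant: p(λ) = λ^3 - 11λ^2 - 30λ + 432.
Try λ = 9: p(9) = 0, so 9 is a root.
Dividing by (λ - 9) leaves λ^2 - 2λ - 48.
The quadratic factors as (λ + 6)·(λ - 8).
Eigenvalues: -6, 8, 9.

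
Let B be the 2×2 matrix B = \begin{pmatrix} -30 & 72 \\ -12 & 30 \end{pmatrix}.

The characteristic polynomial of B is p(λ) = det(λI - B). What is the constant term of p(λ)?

p(λ) = λ^2 - 36.
The constant term is -36.

-36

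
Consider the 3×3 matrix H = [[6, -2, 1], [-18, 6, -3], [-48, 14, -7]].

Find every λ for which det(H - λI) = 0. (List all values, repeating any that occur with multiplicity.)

The characteristic polynomial is p(μ) = det(μI - H).
Cofactor expansion gives p(μ) = μ^3 - 5μ^2 + 6μ.
Since p(3) = 0, μ = 3 is a root.
Factor out (μ - 3): p(μ) = (μ - 3)·(μ^2 - 2μ).
The quadratic factors as μ·(μ - 2).
Eigenvalues: 0, 2, 3.

0, 2, 3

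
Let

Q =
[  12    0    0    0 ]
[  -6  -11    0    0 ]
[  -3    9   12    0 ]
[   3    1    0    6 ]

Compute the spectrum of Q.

-11, 6, 12, 12

Q is lower triangular, so its eigenvalues are the diagonal entries.
Diagonal: 12, -11, 12, 6.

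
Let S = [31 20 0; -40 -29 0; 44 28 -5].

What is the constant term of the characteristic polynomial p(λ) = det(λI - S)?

p(0) = det(0·I − S) = det(−S) = (−1)^3·det(S).
det(S) = 495, so p(0) = -495.

-495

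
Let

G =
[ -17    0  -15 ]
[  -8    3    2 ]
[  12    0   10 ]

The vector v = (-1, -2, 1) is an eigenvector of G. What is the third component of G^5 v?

-32

First find the eigenvalue: Gv = (2, 4, -2) = -2·(-1, -2, 1), so λ = -2.
Then G^5 v = λ^5·v = (-2)^5·(-1, -2, 1) = -32·(-1, -2, 1) = (32, 64, -32).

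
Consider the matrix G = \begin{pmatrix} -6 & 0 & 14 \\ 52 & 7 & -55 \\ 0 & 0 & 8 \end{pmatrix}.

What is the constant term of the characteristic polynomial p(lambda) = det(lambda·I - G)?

336

p(0) = det(0·I − G) = det(−G) = (−1)^3·det(G).
det(G) = -336, so p(0) = 336.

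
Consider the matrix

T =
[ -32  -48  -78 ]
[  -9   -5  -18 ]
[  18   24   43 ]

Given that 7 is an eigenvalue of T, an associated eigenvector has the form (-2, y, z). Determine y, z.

0, 1

We need (T - 7I)v = 0.
T - 7I = [[-39, -48, -78], [-9, -12, -18], [18, 24, 36]].
Row 1: (-39)·-2 + (-48)·y + (-78)·z = 0
Row 2: (-9)·-2 + (-12)·y + (-18)·z = 0
Row 3: (18)·-2 + (24)·y + (36)·z = 0
Solving gives y = 0, z = 1.
Check: T·(-2, 0, 1) = (-14, 0, 7) = 7·(-2, 0, 1).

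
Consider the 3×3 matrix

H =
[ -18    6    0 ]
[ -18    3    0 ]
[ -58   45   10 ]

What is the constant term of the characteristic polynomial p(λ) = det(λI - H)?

p(0) = det(0·I − H) = det(−H) = (−1)^3·det(H).
det(H) = 540, so p(0) = -540.

-540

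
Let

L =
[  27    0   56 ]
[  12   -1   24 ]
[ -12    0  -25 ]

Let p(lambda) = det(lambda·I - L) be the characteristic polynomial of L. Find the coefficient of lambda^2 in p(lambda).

The coefficient of lambda^2 of det(lambda·I - L) is −trace(L).
trace(L) = (27) + (-1) + (-25) = 1, so the coefficient is -1.

-1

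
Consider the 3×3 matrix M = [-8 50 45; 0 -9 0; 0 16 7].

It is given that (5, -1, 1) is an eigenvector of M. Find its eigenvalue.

Compute Mv: M·(5, -1, 1) = (-45, 9, -9).
Since Mv = λv, compare component 1: -45 = λ·5, so λ = -9.

-9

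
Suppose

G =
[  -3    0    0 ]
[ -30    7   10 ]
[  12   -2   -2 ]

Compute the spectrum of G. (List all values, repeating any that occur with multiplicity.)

Set up det(tI - G) = 0.
Cofactor expansion gives p(t) = t^3 - 2t^2 - 9t + 18.
Rational-root test: t = 2 gives p(2) = 0.
Dividing by (t - 2) leaves t^2 - 9.
The quadratic factors as (t + 3)·(t - 3).
Eigenvalues: -3, 2, 3.

-3, 2, 3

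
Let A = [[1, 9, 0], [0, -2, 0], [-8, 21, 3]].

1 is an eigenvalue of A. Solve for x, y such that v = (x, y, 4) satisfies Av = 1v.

We need (A - 1I)v = 0.
A - 1I = [[0, 9, 0], [0, -3, 0], [-8, 21, 2]].
Row 1: (0)·x + (9)·y + (0)·4 = 0
Row 2: (0)·x + (-3)·y + (0)·4 = 0
Row 3: (-8)·x + (21)·y + (2)·4 = 0
Solving gives x = 1, y = 0.
Check: A·(1, 0, 4) = (1, 0, 4) = 1·(1, 0, 4).

1, 0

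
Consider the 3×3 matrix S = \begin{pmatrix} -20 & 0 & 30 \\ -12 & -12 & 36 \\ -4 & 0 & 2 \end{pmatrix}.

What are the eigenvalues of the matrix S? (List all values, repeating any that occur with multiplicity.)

The characteristic polynomial is p(r) = det(rI - S).
Expanding the 3×3 determinant: p(r) = r^3 + 30r^2 + 296r + 960.
Try r = -8: p(-8) = 0, so -8 is a root.
Dividing by (r + 8) leaves r^2 + 22r + 120.
The quadratic factors as (r + 12)·(r + 10).
Eigenvalues: -12, -10, -8.

-12, -10, -8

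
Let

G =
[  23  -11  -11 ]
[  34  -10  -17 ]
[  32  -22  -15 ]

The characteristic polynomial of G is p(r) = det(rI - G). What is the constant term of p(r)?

p(r) = r^3 + 2r^2 - 73r + 70.
The constant term is 70.

70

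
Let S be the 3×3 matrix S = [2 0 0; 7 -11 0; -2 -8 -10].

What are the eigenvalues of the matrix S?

S is lower triangular, so its eigenvalues are the diagonal entries.
Diagonal: 2, -11, -10.

-11, -10, 2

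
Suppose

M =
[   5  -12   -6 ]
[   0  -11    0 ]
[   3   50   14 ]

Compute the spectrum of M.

The characteristic polynomial is p(lambda) = det(lambda·I - M).
Expanding the 3×3 determinant: p(lambda) = lambda^3 - 8·lambda^2 - 121·lambda + 968.
Rational-root test: lambda = 8 gives p(8) = 0.
Factor out (lambda - 8): p(lambda) = (lambda - 8)·(lambda^2 - 121).
The quadratic factors as (lambda + 11)·(lambda - 11).
Eigenvalues: -11, 8, 11.

-11, 8, 11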